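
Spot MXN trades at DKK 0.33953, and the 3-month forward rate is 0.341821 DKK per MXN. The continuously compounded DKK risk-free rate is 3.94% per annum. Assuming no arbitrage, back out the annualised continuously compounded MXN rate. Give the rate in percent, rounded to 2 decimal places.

1.25%

T = 3/12 years.
CIP gives F = S · g_DKK/g_MXN, so g_DKK/g_MXN = 0.341821/0.33953 = 1.0067476.
DKK growth factor: e^(0.0394×3/12) = 1.0098987.
So the MXN growth factor = 1.003130.
Take logs: ln 1.003130 / (3/12) = 0.012500, so 1.25%.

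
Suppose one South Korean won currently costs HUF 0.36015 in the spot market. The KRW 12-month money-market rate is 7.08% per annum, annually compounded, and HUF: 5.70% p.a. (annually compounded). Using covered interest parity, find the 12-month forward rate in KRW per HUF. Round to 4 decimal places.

T = 1 year.
Growth of 1 HUF over T: (1 + 0.0570)^1 = 1.057000.
Growth of 1 KRW over T: (1 + 0.0708)^1 = 1.070800.
Forward (HUF per KRW) = 0.36015 × 1.057000 / 1.070800 = 0.3555085.
Quoted the other way: 1/0.3555085 = 2.8129 KRW per HUF.

2.8129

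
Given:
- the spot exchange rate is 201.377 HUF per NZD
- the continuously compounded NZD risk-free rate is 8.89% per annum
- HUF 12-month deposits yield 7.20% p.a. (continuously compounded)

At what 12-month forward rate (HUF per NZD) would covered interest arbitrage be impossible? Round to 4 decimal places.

T = 1 year.
HUF accumulates by e^(0.0720×1) = 1.074655344.
NZD accumulates by e^(0.0889×1) = 1.092971354.
So F = 201.377 × 1.074655344 / 1.092971354 = 198.002325 (HUF/NZD).

198.0023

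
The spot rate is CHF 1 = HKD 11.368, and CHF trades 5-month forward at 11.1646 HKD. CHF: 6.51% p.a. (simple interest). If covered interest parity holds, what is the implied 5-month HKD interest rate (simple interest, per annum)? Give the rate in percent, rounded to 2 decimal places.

T = 5/12 years.
F/S = 11.1646/11.368 = 0.9821077 = (growth of HKD) / (growth of CHF).
The CHF side grows by 1 + 0.0651×5/12 = 1.027125.
So the HKD growth factor = 1.0087474.
r = (1.0087474 − 1)/(5/12) = 0.020994 → 2.10%.

2.10%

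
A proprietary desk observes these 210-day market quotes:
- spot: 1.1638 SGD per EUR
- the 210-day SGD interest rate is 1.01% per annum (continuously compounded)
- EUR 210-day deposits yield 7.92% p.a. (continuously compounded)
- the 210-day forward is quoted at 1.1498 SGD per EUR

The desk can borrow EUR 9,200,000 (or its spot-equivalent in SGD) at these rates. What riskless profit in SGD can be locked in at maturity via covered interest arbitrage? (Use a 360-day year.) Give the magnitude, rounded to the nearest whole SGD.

T = 210/360 years.
Route A — deposit EUR, sell forward: 9,200,000 × 1.0472838468 × 1.1498 = SGD 11,078,336.10.
Route B — convert at spot, deposit SGD: 9,200,000 × 1.1638 × 1.0059090567 = SGD 10,770,228.03.
The quoted forward overvalues EUR, so borrow SGD, buy EUR at spot, deposit the EUR at 7.92%, and sell the proceeds forward at 1.1498.
Profit = 11,078,336.10 − 10,770,228.03 = SGD 308,108.

SGD 308,108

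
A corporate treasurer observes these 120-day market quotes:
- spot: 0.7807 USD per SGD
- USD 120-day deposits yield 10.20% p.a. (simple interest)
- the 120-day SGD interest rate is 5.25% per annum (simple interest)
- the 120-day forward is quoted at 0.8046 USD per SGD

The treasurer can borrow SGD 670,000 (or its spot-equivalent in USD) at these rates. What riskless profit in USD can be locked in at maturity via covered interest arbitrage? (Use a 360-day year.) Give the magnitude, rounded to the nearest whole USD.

T = 120/360 years.
Invest the SGD and cover forward: 670,000 × 1.017500 × 0.8046 = USD 548,515.94.
Convert at spot and invest in USD: 670,000 × 0.7807 × 1.034000 = USD 540,853.35.
The quoted forward overvalues SGD, so borrow USD, buy SGD at spot, deposit the SGD at 5.25%, and sell the proceeds forward at 0.8046.
The gap between the two covered legs is USD 7,663.

USD 7,663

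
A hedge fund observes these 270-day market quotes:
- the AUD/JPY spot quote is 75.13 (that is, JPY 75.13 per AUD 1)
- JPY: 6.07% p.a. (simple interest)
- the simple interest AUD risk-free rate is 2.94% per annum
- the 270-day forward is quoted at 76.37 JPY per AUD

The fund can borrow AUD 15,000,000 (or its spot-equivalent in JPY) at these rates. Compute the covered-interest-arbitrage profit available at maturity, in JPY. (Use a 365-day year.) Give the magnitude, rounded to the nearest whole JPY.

T = 270/365 years.
Keep in AUD, deliver into the forward: 15,000,000·1.021747945205·76.37 = JPY 1,170,463,358.63.
Swap to JPY now, deposit: 15,000,000·75.13·1.044901369863 = JPY 1,177,551,598.77.
The quoted forward undervalues AUD, so borrow AUD, convert to JPY at spot, deposit the JPY at 6.07%, and buy AUD forward at 76.37 to cover the loan.
Profit = 1,177,551,598.77 − 1,170,463,358.63 = JPY 7,088,240.

JPY 7,088,240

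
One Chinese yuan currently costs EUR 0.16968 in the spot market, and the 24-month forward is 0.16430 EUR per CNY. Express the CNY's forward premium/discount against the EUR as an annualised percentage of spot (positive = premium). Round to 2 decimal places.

T = 2 years.
Period premium: (0.16430 − 0.16968)/0.16968 = -0.0317067.
×(1/T) gives -1.59% p.a.

-1.59%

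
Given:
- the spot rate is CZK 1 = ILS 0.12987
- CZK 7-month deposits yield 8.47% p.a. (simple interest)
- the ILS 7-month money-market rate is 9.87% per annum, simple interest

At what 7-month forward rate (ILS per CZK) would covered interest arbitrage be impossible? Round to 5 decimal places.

0.13088

T = 7/12 years.
Growth of 1 ILS over T: 1 + 0.0987×7/12 = 1.057575.
CZK growth factor: 1 + 0.0847×7/12 = 1.0494083.
Forward (ILS per CZK) = 0.12987 × 1.057575 / 1.0494083 = 0.1308807.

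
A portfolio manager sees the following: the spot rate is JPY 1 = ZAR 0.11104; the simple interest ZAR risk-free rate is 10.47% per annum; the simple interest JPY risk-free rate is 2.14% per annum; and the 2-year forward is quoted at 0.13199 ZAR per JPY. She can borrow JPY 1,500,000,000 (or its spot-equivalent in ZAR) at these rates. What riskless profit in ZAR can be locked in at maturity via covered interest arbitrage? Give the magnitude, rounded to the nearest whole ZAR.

ZAR 5,021,094

T = 2 years.
Keep in JPY, deliver into the forward: 1,500,000,000·1.042800·0.13199 = ZAR 206,458,758.00.
Swap to ZAR now, deposit: 1,500,000,000·0.11104·1.209400 = ZAR 201,437,664.00.
The quoted forward overvalues JPY, so borrow ZAR, buy JPY at spot, deposit the JPY at 2.14%, and sell the proceeds forward at 0.13199.
Arbitrage profit = |206,458,758.00 − 201,437,664.00| = ZAR 5,021,094.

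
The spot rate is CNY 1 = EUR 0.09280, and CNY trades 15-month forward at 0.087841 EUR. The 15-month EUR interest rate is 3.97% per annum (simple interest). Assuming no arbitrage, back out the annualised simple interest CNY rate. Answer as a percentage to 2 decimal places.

T = 15/12 years.
CIP gives F = S · g_EUR/g_CNY, so g_EUR/g_CNY = 0.087841/0.0928 = 0.9465625.
EUR growth factor: 1 + 0.0397×15/12 = 1.049625.
Hence g_CNY = 1.1088808.
r = (1.1088808 − 1)/(15/12) = 0.087105 → 8.71%.

8.71%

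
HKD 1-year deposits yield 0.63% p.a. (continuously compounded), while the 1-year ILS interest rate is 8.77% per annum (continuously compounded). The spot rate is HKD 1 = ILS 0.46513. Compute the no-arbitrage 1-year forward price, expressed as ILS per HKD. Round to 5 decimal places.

T = 1 year.
Growth of 1 ILS over T: e^(0.0877×1) = 1.0916606.
Growth of 1 HKD over T: e^(0.0063×1) = 1.0063199.
So F = 0.46513 × 1.0916606 / 1.0063199 = 0.5045752 (ILS/HKD).

0.50458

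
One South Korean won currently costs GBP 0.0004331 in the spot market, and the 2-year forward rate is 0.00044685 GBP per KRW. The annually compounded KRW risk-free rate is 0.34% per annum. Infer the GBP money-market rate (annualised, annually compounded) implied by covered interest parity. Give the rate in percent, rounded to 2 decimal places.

1.92%

T = 2 years.
F/S = 0.00044685/0.0004331 = 1.0317479 = (growth of GBP) / (growth of KRW).
KRW growth factor: (1 + 0.0034)^2 = 1.0068116.
So the GBP growth factor = 1.0387758.
r = 1.0387758^(1/2) − 1 = 0.019204 → 1.92%.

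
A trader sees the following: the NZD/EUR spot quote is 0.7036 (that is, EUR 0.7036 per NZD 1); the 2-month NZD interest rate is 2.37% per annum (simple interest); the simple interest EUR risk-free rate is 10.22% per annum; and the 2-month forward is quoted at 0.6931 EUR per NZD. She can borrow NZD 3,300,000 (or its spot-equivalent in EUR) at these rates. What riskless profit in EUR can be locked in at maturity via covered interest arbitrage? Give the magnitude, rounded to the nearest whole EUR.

T = 2/12 years.
Keep in NZD, deliver into the forward: 3,300,000·1.003950·0.6931 = EUR 2,296,264.56.
Swap to EUR now, deposit: 3,300,000·0.7036·1.017033333 = EUR 2,361,429.36.
The quoted forward undervalues NZD, so borrow NZD, convert to EUR at spot, deposit the EUR at 10.22%, and buy NZD forward at 0.6931 to cover the loan.
Profit = 2,361,429.36 − 2,296,264.56 = EUR 65,165.

EUR 65,165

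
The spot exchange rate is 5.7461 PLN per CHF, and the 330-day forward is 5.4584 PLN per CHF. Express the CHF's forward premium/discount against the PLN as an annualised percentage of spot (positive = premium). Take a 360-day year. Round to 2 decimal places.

-5.46%

T = 330/360 years.
Period premium: (5.4584 − 5.7461)/5.7461 = -0.0500687.
Per annum: -0.0500687 / (330/360) = -0.054620 = -5.46%.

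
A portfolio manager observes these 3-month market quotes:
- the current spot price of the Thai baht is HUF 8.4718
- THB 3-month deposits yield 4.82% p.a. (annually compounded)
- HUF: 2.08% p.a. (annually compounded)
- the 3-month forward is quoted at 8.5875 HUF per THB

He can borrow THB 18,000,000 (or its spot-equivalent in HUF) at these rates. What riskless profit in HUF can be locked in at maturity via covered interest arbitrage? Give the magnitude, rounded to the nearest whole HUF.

HUF 3,125,629

T = 3/12 years.
Keep in THB, deliver into the forward: 18,000,000·1.0118381243·8.5875 = HUF 156,404,878.06.
Swap to HUF now, deposit: 18,000,000·8.4718·1.0051599252 = HUF 153,279,249.38.
The quoted forward overvalues THB, so borrow HUF, buy THB at spot, deposit the THB at 4.82%, and sell the proceeds forward at 8.5875.
Profit = 156,404,878.06 − 153,279,249.38 = HUF 3,125,629.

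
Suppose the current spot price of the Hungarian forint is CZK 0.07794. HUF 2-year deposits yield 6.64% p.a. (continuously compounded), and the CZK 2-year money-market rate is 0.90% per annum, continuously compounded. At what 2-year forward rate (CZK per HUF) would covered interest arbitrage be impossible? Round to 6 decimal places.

0.069487

T = 2 years.
Growth of 1 CZK over T: e^(0.0090×2) = 1.018163.
HUF accumulates by e^(0.0664×2) = 1.1420216.
Forward (CZK per HUF) = 0.07794 × 1.018163 / 1.1420216 = 0.06948697.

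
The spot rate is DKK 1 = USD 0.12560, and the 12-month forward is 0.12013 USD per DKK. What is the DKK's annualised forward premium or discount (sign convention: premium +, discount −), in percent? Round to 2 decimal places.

T = 1 year.
DKK trades forward at -4.35510% vs spot over the period.
Per annum: -0.0435510 / 1 = -0.043551 = -4.36%.

-4.36%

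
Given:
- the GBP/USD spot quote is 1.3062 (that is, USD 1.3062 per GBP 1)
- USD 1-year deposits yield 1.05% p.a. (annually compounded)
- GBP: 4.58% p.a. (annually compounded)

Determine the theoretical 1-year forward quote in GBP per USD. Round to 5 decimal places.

0.79232

T = 1 year.
USD accumulates by (1 + 0.0105)^1 = 1.010500.
Growth of 1 GBP over T: (1 + 0.0458)^1 = 1.045800.
Forward (USD per GBP) = 1.3062 × 1.010500 / 1.045800 = 1.262110.
Quoted the other way: 1/1.262110 = 0.79232 GBP per USD.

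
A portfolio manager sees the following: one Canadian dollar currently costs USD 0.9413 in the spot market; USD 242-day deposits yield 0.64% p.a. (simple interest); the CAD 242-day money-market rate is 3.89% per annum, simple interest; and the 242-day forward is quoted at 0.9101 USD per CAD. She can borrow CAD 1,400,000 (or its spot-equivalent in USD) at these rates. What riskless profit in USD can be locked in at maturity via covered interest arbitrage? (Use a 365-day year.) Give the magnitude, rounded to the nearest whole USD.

USD 16,410

T = 242/365 years.
Invest the CAD and cover forward: 1,400,000 × 1.025791233 × 0.9101 = USD 1,307,001.64.
Convert at spot and invest in USD: 1,400,000 × 0.9413 × 1.004243288 = USD 1,323,411.89.
The quoted forward undervalues CAD, so borrow CAD, convert to USD at spot, deposit the USD at 0.64%, and buy CAD forward at 0.9101 to cover the loan.
The gap between the two covered legs is USD 16,410.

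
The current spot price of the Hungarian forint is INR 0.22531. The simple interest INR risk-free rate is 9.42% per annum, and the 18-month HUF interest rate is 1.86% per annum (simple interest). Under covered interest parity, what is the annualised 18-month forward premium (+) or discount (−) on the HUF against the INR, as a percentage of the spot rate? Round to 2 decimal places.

T = 18/12 years.
No-arbitrage forward: 0.22531 × 1.141300 / 1.027900 = 0.25016665 INR/HUF.
Annualised premium = (F − S)/S × (1/T) = (0.25016665 − 0.22531)/0.22531 ÷ (18/12) = 7.35%.

+7.35%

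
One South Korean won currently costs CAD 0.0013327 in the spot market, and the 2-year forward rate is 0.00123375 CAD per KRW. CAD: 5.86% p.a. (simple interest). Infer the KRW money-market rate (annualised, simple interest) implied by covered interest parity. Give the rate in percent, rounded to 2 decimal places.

10.34%

T = 2 years.
By CIP, F/S equals the CAD-to-KRW growth ratio: 0.00123375/0.0013327 = 0.9257522.
CAD growth factor: 1 + 0.0586×2 = 1.117200.
Hence g_KRW = 1.2068024.
r = (1.2068024 − 1)/2 = 0.103401 → 10.34%.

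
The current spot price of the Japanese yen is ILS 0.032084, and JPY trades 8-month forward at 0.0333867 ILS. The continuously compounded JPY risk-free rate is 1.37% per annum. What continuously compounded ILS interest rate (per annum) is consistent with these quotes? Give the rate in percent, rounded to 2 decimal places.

7.34%

T = 8/12 years.
CIP gives F = S · g_ILS/g_JPY, so g_ILS/g_JPY = 0.0333867/0.032084 = 1.0406028.
The JPY side grows by e^(0.0137×8/12) = 1.0091752.
That pins the ILS growth at 1.0501505.
r = ln(1.0501505)/(8/12) = 0.073400 → 7.34%.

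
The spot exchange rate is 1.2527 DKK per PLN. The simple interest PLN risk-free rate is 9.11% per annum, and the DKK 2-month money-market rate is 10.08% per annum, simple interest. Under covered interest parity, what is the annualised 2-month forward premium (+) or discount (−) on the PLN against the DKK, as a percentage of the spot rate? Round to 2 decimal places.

T = 2/12 years.
F = S · g_DKK/g_PLN = 1.2527 × 1.016800/1.0151833 = 1.2546950.
Annualised premium = (F − S)/S × (1/T) = (1.2546950 − 1.2527)/1.2527 ÷ (2/12) = 0.96%.

+0.96%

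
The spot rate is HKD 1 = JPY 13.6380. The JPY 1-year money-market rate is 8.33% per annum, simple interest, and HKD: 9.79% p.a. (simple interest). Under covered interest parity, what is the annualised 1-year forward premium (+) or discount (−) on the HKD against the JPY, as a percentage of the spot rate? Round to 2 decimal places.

T = 1 year.
F = S · g_JPY/g_HKD = 13.638 × 1.083300/1.097900 = 13.4566403.
Annualised premium = (F − S)/S × (1/T) = (13.4566403 − 13.638)/13.638 ÷ 1 = -1.33%.

-1.33%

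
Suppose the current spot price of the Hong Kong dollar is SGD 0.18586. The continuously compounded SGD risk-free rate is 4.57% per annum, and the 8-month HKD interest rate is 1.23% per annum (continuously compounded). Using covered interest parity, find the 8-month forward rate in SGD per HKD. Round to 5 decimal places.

0.19004

T = 8/12 years.
SGD growth factor: e^(0.0457×8/12) = 1.0309355.
HKD accumulates by e^(0.0123×8/12) = 1.0082337.
Forward (SGD per HKD) = 0.18586 × 1.0309355 / 1.0082337 = 0.1900449.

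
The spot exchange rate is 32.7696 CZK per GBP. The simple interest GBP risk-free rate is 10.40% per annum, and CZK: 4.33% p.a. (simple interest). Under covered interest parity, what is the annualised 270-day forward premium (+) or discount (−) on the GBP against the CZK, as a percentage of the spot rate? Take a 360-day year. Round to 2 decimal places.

-5.63%

T = 270/360 years.
CIP forward (CZK per GBP) = 32.7696 × 1.032475/1.078000 = 31.3857076.
(F − S)/S ÷ T = (31.3857076 − 32.7696)/32.7696/(270/360) = -0.056308 → -5.63%.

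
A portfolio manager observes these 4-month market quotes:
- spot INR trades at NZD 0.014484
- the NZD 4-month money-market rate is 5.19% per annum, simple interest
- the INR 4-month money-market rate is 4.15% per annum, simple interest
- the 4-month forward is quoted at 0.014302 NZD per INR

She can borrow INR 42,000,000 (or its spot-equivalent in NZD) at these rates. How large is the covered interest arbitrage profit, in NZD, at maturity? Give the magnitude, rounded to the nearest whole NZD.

NZD 9,859

T = 4/12 years.
Route A — deposit INR, sell forward: 42,000,000 × 1.01383333 × 0.014302 = NZD 608,993.46.
Route B — convert at spot, deposit NZD: 42,000,000 × 0.014484 × 1.017300 = NZD 618,852.07.
The quoted forward undervalues INR, so borrow INR, convert to NZD at spot, deposit the NZD at 5.19%, and buy INR forward at 0.014302 to cover the loan.
Profit = 618,852.07 − 608,993.46 = NZD 9,859.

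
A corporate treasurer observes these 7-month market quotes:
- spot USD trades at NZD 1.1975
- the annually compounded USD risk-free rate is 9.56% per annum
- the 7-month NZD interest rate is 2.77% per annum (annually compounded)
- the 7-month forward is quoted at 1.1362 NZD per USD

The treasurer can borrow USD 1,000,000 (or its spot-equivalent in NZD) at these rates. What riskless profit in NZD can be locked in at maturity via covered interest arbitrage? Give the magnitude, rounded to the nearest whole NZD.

T = 7/12 years.
Route A — deposit USD, sell forward: 1,000,000 × 1.054703403 × 1.1362 = NZD 1,198,354.01.
Route B — convert at spot, deposit NZD: 1,000,000 × 1.1975 × 1.016066286 = NZD 1,216,739.38.
The quoted forward undervalues USD, so borrow USD, convert to NZD at spot, deposit the NZD at 2.77%, and buy USD forward at 1.1362 to cover the loan.
The gap between the two covered legs is NZD 18,385.

NZD 18,385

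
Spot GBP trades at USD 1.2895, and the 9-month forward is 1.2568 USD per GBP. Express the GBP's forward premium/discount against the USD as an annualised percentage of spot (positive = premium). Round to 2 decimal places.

-3.38%

T = 9/12 years.
Period premium: (1.2568 − 1.2895)/1.2895 = -0.0253587.
×(1/T) gives -3.38% p.a.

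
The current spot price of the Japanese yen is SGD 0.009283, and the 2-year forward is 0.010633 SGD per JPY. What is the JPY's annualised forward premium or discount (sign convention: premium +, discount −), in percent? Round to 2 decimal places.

T = 2 years.
Period premium: (0.010633 − 0.009283)/0.009283 = 0.1454271.
Per annum: 0.1454271 / 2 = 0.072714 = 7.27%.

+7.27%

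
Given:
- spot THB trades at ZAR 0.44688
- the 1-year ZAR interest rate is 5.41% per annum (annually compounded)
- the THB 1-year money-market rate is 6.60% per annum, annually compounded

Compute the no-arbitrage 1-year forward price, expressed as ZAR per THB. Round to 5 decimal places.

0.44189

T = 1 year.
ZAR accumulates by (1 + 0.0541)^1 = 1.054100.
THB accumulates by (1 + 0.0660)^1 = 1.066000.
CIP: F = S · (grow ZAR)/(grow THB) = 0.44688 × 1.054100/1.066000 = 0.4418914 ZAR per THB.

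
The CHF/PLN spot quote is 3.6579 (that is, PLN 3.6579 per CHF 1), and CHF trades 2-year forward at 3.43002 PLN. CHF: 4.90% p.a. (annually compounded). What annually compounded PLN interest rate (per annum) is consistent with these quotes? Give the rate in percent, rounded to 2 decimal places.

1.58%

T = 2 years.
F/S = 3.43002/3.6579 = 0.9377020 = (growth of PLN) / (growth of CHF).
CHF growth factor: (1 + 0.0490)^2 = 1.100401.
So the PLN growth factor = 1.0318482.
r = 1.0318482^(1/2) − 1 = 0.015799 → 1.58%.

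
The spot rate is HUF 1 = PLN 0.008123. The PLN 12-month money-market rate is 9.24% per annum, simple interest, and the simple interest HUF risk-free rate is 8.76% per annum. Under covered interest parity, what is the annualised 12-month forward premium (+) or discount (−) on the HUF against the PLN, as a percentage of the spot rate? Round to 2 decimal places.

+0.44%

T = 1 year.
CIP forward (PLN per HUF) = 0.008123 × 1.092400/1.087600 = 0.008158850.
Annualised premium = (F − S)/S × (1/T) = (0.008158850 − 0.008123)/0.008123 ÷ 1 = 0.44%.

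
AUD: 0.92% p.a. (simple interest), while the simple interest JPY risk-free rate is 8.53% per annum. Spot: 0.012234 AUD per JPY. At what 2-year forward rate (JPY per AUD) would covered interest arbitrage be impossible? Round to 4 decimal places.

93.9554

T = 2 years.
AUD accumulates by 1 + 0.0092×2 = 1.018400.
JPY growth factor: 1 + 0.0853×2 = 1.170600.
So F = 0.012234 × 1.018400 / 1.170600 = 0.010643350 (AUD/JPY).
Quoted the other way: 1/0.010643350 = 93.9554 JPY per AUD.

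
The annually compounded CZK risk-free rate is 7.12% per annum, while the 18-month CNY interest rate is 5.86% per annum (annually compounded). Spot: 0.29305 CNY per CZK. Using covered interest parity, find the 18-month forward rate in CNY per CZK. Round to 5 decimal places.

T = 18/12 years.
CNY accumulates by (1 + 0.0586)^(18/12) = 1.0891754.
Growth of 1 CZK over T: (1 + 0.0712)^(18/12) = 1.1086791.
Forward (CNY per CZK) = 0.29305 × 1.0891754 / 1.1086791 = 0.2878947.

0.28789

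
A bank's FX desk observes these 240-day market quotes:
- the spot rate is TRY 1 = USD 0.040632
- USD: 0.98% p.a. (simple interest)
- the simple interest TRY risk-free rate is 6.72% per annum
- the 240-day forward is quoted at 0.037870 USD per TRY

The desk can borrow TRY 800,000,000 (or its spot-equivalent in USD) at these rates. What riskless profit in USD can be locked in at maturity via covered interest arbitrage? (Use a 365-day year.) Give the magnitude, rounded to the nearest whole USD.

T = 240/365 years.
Keep in TRY, deliver into the forward: 800,000,000·1.0441863014·0.037870 = USD 31,634,668.19.
Swap to USD now, deposit: 800,000,000·0.040632·1.0064438356 = USD 32,715,060.74.
The quoted forward undervalues TRY, so borrow TRY, convert to USD at spot, deposit the USD at 0.98%, and buy TRY forward at 0.037870 to cover the loan.
The gap between the two covered legs is USD 1,080,393.

USD 1,080,393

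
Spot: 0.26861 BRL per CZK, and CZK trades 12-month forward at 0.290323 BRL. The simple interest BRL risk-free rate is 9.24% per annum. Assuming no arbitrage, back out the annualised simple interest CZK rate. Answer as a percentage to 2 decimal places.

T = 1 year.
CIP gives F = S · g_BRL/g_CZK, so g_BRL/g_CZK = 0.290323/0.26861 = 1.0808347.
The BRL side grows by 1 + 0.0924×1 = 1.092400.
That pins the CZK growth at 1.0107003.
(1.0107003 − 1)/T = 0.010700, i.e. 1.07%.

1.07%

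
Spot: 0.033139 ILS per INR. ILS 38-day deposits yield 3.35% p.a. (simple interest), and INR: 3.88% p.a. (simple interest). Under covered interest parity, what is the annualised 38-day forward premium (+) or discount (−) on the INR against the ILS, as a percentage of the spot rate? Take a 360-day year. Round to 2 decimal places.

-0.53%

T = 38/360 years.
No-arbitrage forward: 0.033139 × 1.0035361 / 1.0040956 = 0.033120534 ILS/INR.
Annualised premium = (F − S)/S × (1/T) = (0.033120534 − 0.033139)/0.033139 ÷ (38/360) = -0.53%.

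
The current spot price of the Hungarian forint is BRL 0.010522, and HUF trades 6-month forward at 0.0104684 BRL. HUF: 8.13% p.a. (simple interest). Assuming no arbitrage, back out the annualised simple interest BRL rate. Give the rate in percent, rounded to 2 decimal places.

7.07%

T = 6/12 years.
By CIP, F/S equals the BRL-to-HUF growth ratio: 0.0104684/0.010522 = 0.9949059.
HUF growth factor: 1 + 0.0813×6/12 = 1.040650.
That pins the BRL growth at 1.0353488.
r = (1.0353488 − 1)/(6/12) = 0.070698 → 7.07%.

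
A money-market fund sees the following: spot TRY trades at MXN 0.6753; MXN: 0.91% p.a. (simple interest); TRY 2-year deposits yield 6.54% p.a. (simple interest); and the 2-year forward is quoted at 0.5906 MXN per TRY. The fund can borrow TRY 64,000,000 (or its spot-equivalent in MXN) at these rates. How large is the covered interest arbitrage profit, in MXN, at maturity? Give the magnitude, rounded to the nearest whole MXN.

T = 2 years.
Invest the TRY and cover forward: 64,000,000 × 1.130800 × 0.5906 = MXN 42,742,430.72.
Convert at spot and invest in MXN: 64,000,000 × 0.6753 × 1.018200 = MXN 44,005,789.44.
The quoted forward undervalues TRY, so borrow TRY, convert to MXN at spot, deposit the MXN at 0.91%, and buy TRY forward at 0.5906 to cover the loan.
Profit = 44,005,789.44 − 42,742,430.72 = MXN 1,263,359.

MXN 1,263,359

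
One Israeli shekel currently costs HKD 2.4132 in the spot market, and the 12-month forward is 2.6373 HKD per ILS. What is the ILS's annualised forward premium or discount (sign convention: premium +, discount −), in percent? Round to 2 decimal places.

T = 1 year.
ILS trades forward at +9.28642% vs spot over the period.
Annualise by dividing by T: 0.0928642 / 1 = 0.092864 → 9.29%.

+9.29%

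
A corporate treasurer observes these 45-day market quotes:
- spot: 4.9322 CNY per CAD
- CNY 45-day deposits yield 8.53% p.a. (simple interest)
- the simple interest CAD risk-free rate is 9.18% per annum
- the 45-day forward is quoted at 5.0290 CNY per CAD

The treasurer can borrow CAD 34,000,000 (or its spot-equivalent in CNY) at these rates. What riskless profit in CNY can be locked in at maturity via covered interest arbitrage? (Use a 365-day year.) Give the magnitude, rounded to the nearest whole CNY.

CNY 3,462,835

T = 45/365 years.
Route A — deposit CAD, sell forward: 34,000,000 × 1.01131780822 × 5.0290 = CNY 172,921,186.76.
Route B — convert at spot, deposit CNY: 34,000,000 × 4.9322 × 1.01051643836 = CNY 169,458,352.03.
The quoted forward overvalues CAD, so borrow CNY, buy CAD at spot, deposit the CAD at 9.18%, and sell the proceeds forward at 5.0290.
Arbitrage profit = |172,921,186.76 − 169,458,352.03| = CNY 3,462,835.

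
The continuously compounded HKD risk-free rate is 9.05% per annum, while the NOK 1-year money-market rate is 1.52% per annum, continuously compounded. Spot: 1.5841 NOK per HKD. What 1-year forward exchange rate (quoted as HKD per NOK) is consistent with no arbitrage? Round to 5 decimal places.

T = 1 year.
Growth of 1 NOK over T: e^(0.0152×1) = 1.0153161.
HKD growth factor: e^(0.0905×1) = 1.0947215.
CIP: F = S · (grow NOK)/(grow HKD) = 1.5841 × 1.0153161/1.0947215 = 1.469198 NOK per HKD.
Invert for HKD per NOK: 1 / 1.469198 = 0.68064.

0.68064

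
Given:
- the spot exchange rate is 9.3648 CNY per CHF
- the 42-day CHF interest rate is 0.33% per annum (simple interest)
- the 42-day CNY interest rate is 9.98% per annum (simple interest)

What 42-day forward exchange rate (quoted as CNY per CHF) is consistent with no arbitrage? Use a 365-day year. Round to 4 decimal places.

T = 42/365 years.
CNY growth factor: 1 + 0.0998×42/365 = 1.0114838.
CHF growth factor: 1 + 0.0033×42/365 = 1.0003797.
CIP: F = S · (grow CNY)/(grow CHF) = 9.3648 × 1.0114838/1.0003797 = 9.468748 CNY per CHF.

9.4687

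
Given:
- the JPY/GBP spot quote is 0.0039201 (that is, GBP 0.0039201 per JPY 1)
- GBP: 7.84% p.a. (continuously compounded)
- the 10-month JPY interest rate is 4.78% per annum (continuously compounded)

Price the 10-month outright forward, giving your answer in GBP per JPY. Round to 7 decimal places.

0.0040213

T = 10/12 years.
GBP accumulates by e^(0.0784×10/12) = 1.0675148.
Growth of 1 JPY over T: e^(0.0478×10/12) = 1.0406373.
Forward (GBP per JPY) = 0.0039201 × 1.0675148 / 1.0406373 = 0.004021348.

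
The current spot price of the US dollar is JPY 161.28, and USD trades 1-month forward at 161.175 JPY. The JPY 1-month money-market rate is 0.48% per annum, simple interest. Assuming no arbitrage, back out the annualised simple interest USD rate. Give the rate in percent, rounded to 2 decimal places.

T = 1/12 years.
By CIP, F/S equals the JPY-to-USD growth ratio: 161.175/161.28 = 0.9993490.
JPY growth factor: 1 + 0.0048×1/12 = 1.000400.
Hence g_USD = 1.0010517.
(1.0010517 − 1)/T = 0.012620, i.e. 1.26%.

1.26%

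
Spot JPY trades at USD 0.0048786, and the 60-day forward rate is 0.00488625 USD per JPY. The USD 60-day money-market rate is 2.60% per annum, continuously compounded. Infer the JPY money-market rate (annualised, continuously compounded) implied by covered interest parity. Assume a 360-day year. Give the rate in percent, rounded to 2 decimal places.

T = 60/360 years.
F/S = 0.00488625/0.0048786 = 1.0015681 = (growth of USD) / (growth of JPY).
The USD side grows by e^(0.0260×60/360) = 1.0043427.
That pins the JPY growth at 1.0027703.
r = ln(1.0027703)/(60/360) = 0.016599 → 1.66%.

1.66%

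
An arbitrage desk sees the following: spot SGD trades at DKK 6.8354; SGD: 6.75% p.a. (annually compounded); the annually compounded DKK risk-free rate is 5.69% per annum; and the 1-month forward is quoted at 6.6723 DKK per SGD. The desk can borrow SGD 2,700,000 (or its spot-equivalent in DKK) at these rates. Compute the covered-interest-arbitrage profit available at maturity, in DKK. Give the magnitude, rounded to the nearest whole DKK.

T = 1/12 years.
Keep in SGD, deliver into the forward: 2,700,000·1.0054581305·6.6723 = DKK 18,113,539.37.
Swap to DKK now, deposit: 2,700,000·6.8354·1.0046223247 = DKK 18,540,887.68.
The quoted forward undervalues SGD, so borrow SGD, convert to DKK at spot, deposit the DKK at 5.69%, and buy SGD forward at 6.6723 to cover the loan.
Profit = 18,540,887.68 − 18,113,539.37 = DKK 427,348.

DKK 427,348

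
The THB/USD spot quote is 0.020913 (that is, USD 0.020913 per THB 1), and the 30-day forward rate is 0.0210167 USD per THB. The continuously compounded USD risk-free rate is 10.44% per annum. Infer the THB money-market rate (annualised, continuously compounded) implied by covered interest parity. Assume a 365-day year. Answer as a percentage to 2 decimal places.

T = 30/365 years.
F/S = 0.0210167/0.020913 = 1.0049586 = (growth of USD) / (growth of THB).
The USD side grows by e^(0.1044×30/365) = 1.0086177.
That pins the THB growth at 1.003641.
r = ln(1.003641)/(30/365) = 0.044218 → 4.42%.

4.42%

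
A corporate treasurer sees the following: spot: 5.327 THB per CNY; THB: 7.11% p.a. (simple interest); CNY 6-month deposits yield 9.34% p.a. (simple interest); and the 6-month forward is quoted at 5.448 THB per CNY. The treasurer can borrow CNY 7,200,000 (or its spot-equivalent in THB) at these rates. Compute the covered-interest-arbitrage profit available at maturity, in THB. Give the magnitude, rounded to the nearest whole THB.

T = 6/12 years.
Keep in CNY, deliver into the forward: 7,200,000·1.046700·5.448 = THB 41,057,435.52.
Swap to THB now, deposit: 7,200,000·5.327·1.035550 = THB 39,717,898.92.
The quoted forward overvalues CNY, so borrow THB, buy CNY at spot, deposit the CNY at 9.34%, and sell the proceeds forward at 5.448.
Arbitrage profit = |41,057,435.52 − 39,717,898.92| = THB 1,339,537.

THB 1,339,537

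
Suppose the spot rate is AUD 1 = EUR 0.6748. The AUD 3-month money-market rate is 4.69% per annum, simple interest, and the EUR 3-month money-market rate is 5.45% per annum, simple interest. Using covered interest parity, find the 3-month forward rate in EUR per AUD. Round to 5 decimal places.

0.67607

T = 3/12 years.
EUR accumulates by 1 + 0.0545×3/12 = 1.013625.
AUD growth factor: 1 + 0.0469×3/12 = 1.011725.
So F = 0.6748 × 1.013625 / 1.011725 = 0.6760673 (EUR/AUD).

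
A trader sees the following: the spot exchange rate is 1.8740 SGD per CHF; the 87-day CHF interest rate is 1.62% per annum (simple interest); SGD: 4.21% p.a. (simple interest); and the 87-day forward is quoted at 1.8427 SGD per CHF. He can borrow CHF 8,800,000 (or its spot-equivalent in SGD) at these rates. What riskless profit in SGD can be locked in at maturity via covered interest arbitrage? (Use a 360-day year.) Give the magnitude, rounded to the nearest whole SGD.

T = 87/360 years.
Invest the CHF and cover forward: 8,800,000 × 1.003915 × 1.8427 = SGD 16,279,244.70.
Convert at spot and invest in SGD: 8,800,000 × 1.8740 × 1.0101741667 = SGD 16,658,984.22.
The quoted forward undervalues CHF, so borrow CHF, convert to SGD at spot, deposit the SGD at 4.21%, and buy CHF forward at 1.8427 to cover the loan.
Arbitrage profit = |16,279,244.70 − 16,658,984.22| = SGD 379,740.

SGD 379,740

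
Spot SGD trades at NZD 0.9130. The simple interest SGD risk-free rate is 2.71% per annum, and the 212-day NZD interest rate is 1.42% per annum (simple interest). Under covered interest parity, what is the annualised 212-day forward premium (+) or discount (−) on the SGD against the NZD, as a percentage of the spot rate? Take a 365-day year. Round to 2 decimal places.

T = 212/365 years.
No-arbitrage forward: 0.913 × 1.0082477 / 1.0157403 = 0.9062653 NZD/SGD.
Annualised premium = (F − S)/S × (1/T) = (0.9062653 − 0.913)/0.913 ÷ (212/365) = -1.27%.

-1.27%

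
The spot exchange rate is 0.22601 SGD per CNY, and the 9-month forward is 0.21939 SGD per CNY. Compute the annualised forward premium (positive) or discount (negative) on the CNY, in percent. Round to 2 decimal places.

-3.91%

T = 9/12 years.
(F − S)/S = (0.21939 − 0.22601)/0.22601 = -0.0292907.
×(1/T) gives -3.91% p.a.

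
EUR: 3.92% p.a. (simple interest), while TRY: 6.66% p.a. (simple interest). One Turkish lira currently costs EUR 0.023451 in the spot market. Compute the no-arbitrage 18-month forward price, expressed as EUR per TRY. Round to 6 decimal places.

T = 18/12 years.
Growth of 1 EUR over T: 1 + 0.0392×18/12 = 1.058800.
TRY accumulates by 1 + 0.0666×18/12 = 1.099900.
CIP: F = S · (grow EUR)/(grow TRY) = 0.023451 × 1.058800/1.099900 = 0.02257471 EUR per TRY.

0.022575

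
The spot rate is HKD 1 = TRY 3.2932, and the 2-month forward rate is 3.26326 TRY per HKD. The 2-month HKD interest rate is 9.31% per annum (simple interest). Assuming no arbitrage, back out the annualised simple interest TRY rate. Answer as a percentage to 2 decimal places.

T = 2/12 years.
CIP gives F = S · g_TRY/g_HKD, so g_TRY/g_HKD = 3.26326/3.2932 = 0.9909085.
HKD growth factor: 1 + 0.0931×2/12 = 1.0155167.
So the TRY growth factor = 1.0062841.
r = (1.0062841 − 1)/(2/12) = 0.037705 → 3.77%.

3.77%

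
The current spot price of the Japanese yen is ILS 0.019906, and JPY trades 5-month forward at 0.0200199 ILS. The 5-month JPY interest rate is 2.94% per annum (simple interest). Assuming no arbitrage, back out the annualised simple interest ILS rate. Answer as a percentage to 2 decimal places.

T = 5/12 years.
F/S = 0.0200199/0.019906 = 1.0057219 = (growth of ILS) / (growth of JPY).
The JPY side grows by 1 + 0.0294×5/12 = 1.012250.
That pins the ILS growth at 1.018042.
r = (1.018042 − 1)/(5/12) = 0.043301 → 4.33%.

4.33%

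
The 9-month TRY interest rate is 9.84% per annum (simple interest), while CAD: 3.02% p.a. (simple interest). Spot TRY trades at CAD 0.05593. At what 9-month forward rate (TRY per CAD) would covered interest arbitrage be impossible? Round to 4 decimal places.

18.7738

T = 9/12 years.
CAD growth factor: 1 + 0.0302×9/12 = 1.022650.
TRY accumulates by 1 + 0.0984×9/12 = 1.073800.
So F = 0.05593 × 1.022650 / 1.073800 = 0.053265799 (CAD/TRY).
Invert for TRY per CAD: 1 / 0.053265799 = 18.7738.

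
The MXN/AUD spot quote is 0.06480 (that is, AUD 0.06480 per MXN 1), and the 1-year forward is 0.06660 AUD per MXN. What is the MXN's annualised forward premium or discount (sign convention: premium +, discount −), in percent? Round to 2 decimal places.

T = 1 year.
(F − S)/S = (0.06660 − 0.0648)/0.0648 = 0.0277778.
×(1/T) gives 2.78% p.a.

+2.78%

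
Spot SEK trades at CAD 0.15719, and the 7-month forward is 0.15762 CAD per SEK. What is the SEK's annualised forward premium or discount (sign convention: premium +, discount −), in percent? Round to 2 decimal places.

+0.47%

T = 7/12 years.
Period premium: (0.15762 − 0.15719)/0.15719 = 0.0027355.
Per annum: 0.0027355 / (7/12) = 0.004689 = 0.47%.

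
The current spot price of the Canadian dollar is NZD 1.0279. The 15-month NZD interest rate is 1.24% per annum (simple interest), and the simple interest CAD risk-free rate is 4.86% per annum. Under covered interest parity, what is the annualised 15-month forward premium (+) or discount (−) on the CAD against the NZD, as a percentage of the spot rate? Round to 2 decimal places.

-3.41%

T = 15/12 years.
F = S · g_NZD/g_CAD = 1.0279 × 1.015500/1.060750 = 0.9840513.
(F − S)/S ÷ T = (0.9840513 − 1.0279)/1.0279/(15/12) = -0.034127 → -3.41%.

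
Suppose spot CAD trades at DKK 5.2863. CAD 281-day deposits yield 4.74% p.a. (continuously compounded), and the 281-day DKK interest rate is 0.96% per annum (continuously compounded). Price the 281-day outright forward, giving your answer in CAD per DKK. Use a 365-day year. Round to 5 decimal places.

0.19475

T = 281/365 years.
DKK growth factor: e^(0.0096×281/365) = 1.0074181.
CAD growth factor: e^(0.0474×281/365) = 1.0371655.
Forward (DKK per CAD) = 5.2863 × 1.0074181 / 1.0371655 = 5.134681.
Quoted the other way: 1/5.134681 = 0.19475 CAD per DKK.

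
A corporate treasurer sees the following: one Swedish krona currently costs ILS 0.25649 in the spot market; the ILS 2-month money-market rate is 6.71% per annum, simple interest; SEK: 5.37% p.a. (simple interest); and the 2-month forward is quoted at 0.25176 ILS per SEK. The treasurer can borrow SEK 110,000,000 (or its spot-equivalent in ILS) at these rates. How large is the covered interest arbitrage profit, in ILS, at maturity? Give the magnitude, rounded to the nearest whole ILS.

ILS 587,968

T = 2/12 years.
Route A — deposit SEK, sell forward: 110,000,000 × 1.008950 × 0.25176 = ILS 27,941,457.72.
Route B — convert at spot, deposit ILS: 110,000,000 × 0.25649 × 1.0111833333 = ILS 28,529,425.45.
The quoted forward undervalues SEK, so borrow SEK, convert to ILS at spot, deposit the ILS at 6.71%, and buy SEK forward at 0.25176 to cover the loan.
Arbitrage profit = |27,941,457.72 − 28,529,425.45| = ILS 587,968.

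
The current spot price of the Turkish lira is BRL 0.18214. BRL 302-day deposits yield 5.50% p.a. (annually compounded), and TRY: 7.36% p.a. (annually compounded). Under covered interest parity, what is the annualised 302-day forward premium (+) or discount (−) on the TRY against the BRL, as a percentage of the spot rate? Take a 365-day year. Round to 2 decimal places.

-1.74%

T = 302/365 years.
F = S · g_BRL/g_TRY = 0.18214 × 1.0452954/1.0605203 = 0.17952519.
Annualised premium = (F − S)/S × (1/T) = (0.17952519 − 0.18214)/0.18214 ÷ (302/365) = -1.74%.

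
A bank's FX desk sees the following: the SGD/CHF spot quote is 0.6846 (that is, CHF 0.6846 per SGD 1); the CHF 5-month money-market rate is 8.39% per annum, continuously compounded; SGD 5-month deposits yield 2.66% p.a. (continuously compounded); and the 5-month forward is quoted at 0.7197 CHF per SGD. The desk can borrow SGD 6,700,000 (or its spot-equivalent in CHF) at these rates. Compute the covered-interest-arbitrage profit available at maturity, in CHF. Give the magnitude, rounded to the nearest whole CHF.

T = 5/12 years.
Invest the SGD and cover forward: 6,700,000 × 1.011144981 × 0.7197 = CHF 4,875,730.99.
Convert at spot and invest in CHF: 6,700,000 × 0.6846 × 1.035576559 = CHF 4,750,003.27.
The quoted forward overvalues SGD, so borrow CHF, buy SGD at spot, deposit the SGD at 2.66%, and sell the proceeds forward at 0.7197.
Profit = 4,875,730.99 − 4,750,003.27 = CHF 125,728.

CHF 125,728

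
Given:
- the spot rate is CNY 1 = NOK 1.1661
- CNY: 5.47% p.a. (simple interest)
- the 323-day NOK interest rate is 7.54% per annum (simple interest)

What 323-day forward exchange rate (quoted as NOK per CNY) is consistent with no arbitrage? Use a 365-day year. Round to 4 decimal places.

1.1865

T = 323/365 years.
NOK accumulates by 1 + 0.0754×323/365 = 1.0667238.
CNY growth factor: 1 + 0.0547×323/365 = 1.0484058.
So F = 1.1661 × 1.0667238 / 1.0484058 = 1.186474 (NOK/CNY).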